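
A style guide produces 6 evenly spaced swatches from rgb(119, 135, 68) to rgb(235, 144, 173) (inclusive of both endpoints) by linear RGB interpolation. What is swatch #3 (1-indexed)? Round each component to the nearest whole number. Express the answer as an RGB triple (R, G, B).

(165, 139, 110)

With 6 swatches and endpoints inclusive, swatch 3 sits at t = (3 − 1)/(6 − 1) = 2/5 ≈ 0.4.
R = 119 + 0.4 × (235 − 119) = 165.4 → 165
G = 135 + 0.4 × (144 − 135) = 138.6 → 139
B = 68 + 0.4 × (173 − 68) = 110 → 110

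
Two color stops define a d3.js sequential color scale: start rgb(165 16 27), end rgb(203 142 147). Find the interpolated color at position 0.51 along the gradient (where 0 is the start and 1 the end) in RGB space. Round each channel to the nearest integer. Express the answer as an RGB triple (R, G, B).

R = 165 + 0.51 × (203 − 165) = 165 + 0.51 × 38 = 184.38 → 184
G = 16 + 0.51 × (142 − 16) = 16 + 0.51 × 126 = 80.26 → 80
B = 27 + 0.51 × (147 − 27) = 27 + 0.51 × 120 = 88.2 → 88

(184, 80, 88)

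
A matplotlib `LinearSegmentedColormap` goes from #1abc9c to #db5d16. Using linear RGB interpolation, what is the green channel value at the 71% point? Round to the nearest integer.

G₁ = 188 (from #1abc9c), G₂ = 93 (from #db5d16).
G = 188 + 0.71 × (93 − 188) = 120.55 → 121

121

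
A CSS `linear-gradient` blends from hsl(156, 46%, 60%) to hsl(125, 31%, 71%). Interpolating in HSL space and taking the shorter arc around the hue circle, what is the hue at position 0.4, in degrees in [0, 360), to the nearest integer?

Hue arc: Δh = 125 − 156 = -31° (|Δh| ≤ 180, already the shorter path).
H = 156 + 0.4 × (-31) = 143.6 → 144°

144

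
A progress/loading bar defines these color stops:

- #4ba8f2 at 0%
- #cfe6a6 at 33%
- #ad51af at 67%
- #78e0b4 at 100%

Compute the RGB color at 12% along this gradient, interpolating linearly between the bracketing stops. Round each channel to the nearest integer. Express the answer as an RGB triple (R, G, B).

12% lies between the 0% and 33% stops, so the local fraction is t = (12 − 0)/(33 − 0) = 12/33 ≈ 0.3636.
#4ba8f2 → (75, 168, 242); #cfe6a6 → (207, 230, 166).
R = 75 + 0.3636 × (207 − 75) = 122.995 → 123
G = 168 + 0.3636 × (230 − 168) = 190.543 → 191
B = 242 + 0.3636 × (166 − 242) = 214.366 → 214

(123, 191, 214)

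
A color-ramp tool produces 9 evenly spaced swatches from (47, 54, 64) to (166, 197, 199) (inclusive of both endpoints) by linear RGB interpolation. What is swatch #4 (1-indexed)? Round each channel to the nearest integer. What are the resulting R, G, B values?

With 9 swatches and endpoints inclusive, swatch 4 sits at t = (4 − 1)/(9 − 1) = 3/8 ≈ 0.375.
R = 47 + 0.375 × (166 − 47) = 91.625 → 92
G = 54 + 0.375 × (197 − 54) = 107.625 → 108
B = 64 + 0.375 × (199 − 64) = 114.625 → 115

(92, 108, 115)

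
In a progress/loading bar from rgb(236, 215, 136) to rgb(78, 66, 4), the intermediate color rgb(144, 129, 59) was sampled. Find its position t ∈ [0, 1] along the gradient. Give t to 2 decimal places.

0.58

Invert the lerp on the R channel (largest span, 158): t = (144 − 236) / (78 − 236) = -92/-158 = 0.58228.
Check on G: (129 − 215)/(66 − 215) = 0.5772 ✓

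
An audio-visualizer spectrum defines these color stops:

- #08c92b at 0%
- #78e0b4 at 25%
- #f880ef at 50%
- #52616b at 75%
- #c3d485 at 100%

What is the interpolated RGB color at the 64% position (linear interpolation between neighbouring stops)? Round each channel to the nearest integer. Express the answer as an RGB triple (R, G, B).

64% lies between the 50% and 75% stops, so the local fraction is t = (64 − 50)/(75 − 50) = 14/25 ≈ 0.56.
#f880ef → (248, 128, 239); #52616b → (82, 97, 107).
R = 248 + 0.56 × (82 − 248) = 155.04 → 155
G = 128 + 0.56 × (97 − 128) = 110.64 → 111
B = 239 + 0.56 × (107 − 239) = 165.08 → 165

(155, 111, 165)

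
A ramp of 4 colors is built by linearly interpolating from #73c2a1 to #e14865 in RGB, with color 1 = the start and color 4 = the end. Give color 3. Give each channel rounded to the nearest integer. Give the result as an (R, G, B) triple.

(188, 113, 121)

With 4 swatches and endpoints inclusive, swatch 3 sits at t = (3 − 1)/(4 − 1) = 2/3 ≈ 0.6667.
#73c2a1 → (115, 194, 161); #e14865 → (225, 72, 101).
R = 115 + 0.6667 × (225 − 115) = 188.337 → 188
G = 194 + 0.6667 × (72 − 194) = 112.663 → 113
B = 161 + 0.6667 × (101 − 161) = 120.998 → 121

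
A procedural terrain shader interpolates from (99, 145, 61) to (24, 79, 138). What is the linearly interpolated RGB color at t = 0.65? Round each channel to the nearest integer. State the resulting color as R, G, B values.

(50, 102, 111)

R = 99 + 0.65 × (24 − 99) = 99 + 0.65 × -75 = 50.25 → 50
G = 145 + 0.65 × (79 − 145) = 145 + 0.65 × -66 = 102.1 → 102
B = 61 + 0.65 × (138 − 61) = 61 + 0.65 × 77 = 111.05 → 111
So the blended color is (50, 102, 111), about #32666f.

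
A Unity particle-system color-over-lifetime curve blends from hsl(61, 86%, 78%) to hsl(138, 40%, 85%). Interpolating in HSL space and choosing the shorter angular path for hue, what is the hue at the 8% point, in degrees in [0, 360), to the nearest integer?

Hue arc: Δh = 138 − 61 = 77° (|Δh| ≤ 180, already the shorter path).
H = 61 + 0.08 × (77) = 67.16 → 67°

67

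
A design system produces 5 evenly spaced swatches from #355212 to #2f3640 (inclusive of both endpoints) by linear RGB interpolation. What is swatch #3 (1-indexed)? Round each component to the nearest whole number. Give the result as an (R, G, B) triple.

(50, 68, 41)

With 5 swatches and endpoints inclusive, swatch 3 sits at t = (3 − 1)/(5 − 1) = 2/4 ≈ 0.5.
#355212 → (53, 82, 18); #2f3640 → (47, 54, 64).
R = 53 + 0.5 × (47 − 53) = 50 → 50
G = 82 + 0.5 × (54 − 82) = 68 → 68
B = 18 + 0.5 × (64 − 18) = 41 → 41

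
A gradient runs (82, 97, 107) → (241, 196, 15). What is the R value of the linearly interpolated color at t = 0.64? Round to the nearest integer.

184

R = 82 + 0.64 × (241 − 82) = 183.76 → 184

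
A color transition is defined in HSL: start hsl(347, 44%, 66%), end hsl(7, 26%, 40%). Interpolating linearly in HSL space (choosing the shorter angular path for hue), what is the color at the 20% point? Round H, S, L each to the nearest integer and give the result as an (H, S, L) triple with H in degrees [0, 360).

(351, 40, 61)

Hue: 7 − 347 = -340°, but |-340| > 180 so the shorter arc goes the other way: Δh = -340 + 360 = 20°.
H = 347 + 0.2 × (20) = 351 → 351°
S = 44 + 0.2 × (26 − 44) = 40.4 → 40%
L = 66 + 0.2 × (40 − 66) = 60.8 → 61%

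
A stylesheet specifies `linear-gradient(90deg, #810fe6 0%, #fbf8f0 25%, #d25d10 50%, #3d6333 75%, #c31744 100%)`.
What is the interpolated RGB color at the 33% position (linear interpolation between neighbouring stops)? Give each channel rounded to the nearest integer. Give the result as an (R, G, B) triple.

(238, 198, 168)

33% lies between the 25% and 50% stops, so the local fraction is t = (33 − 25)/(50 − 25) = 8/25 ≈ 0.32.
#fbf8f0 → (251, 248, 240); #d25d10 → (210, 93, 16).
R = 251 + 0.32 × (210 − 251) = 237.88 → 238
G = 248 + 0.32 × (93 − 248) = 198.4 → 198
B = 240 + 0.32 × (16 − 240) = 168.32 → 168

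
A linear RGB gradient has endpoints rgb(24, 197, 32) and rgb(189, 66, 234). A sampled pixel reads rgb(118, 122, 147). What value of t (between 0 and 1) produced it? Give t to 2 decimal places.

0.57

Invert the lerp on the B channel (largest span, 202): t = (147 − 32) / (234 − 32) = 115/202 = 0.56931.
Check on R: (118 − 24)/(189 − 24) = 0.5697 ✓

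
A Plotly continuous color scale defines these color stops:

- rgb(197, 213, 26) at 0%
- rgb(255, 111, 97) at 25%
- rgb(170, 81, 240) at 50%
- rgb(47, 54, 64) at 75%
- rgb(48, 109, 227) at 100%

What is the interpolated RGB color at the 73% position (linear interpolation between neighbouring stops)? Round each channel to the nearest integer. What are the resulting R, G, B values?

(57, 56, 78)

73% lies between the 50% and 75% stops, so the local fraction is t = (73 − 50)/(75 − 50) = 23/25 ≈ 0.92.
R = 170 + 0.92 × (47 − 170) = 56.84 → 57
G = 81 + 0.92 × (54 − 81) = 56.16 → 56
B = 240 + 0.92 × (64 − 240) = 78.08 → 78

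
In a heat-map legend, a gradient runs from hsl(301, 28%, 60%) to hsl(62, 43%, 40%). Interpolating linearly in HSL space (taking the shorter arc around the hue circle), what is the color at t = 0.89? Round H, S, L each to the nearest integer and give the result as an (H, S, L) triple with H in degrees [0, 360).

Hue: 62 − 301 = -239°, but |-239| > 180 so the shorter arc goes the other way: Δh = -239 + 360 = 121°.
H = 301 + 0.89 × (121) = 408.69 → 409 → 409 mod 360 = 49°
S = 28 + 0.89 × (43 − 28) = 41.35 → 41%
L = 60 + 0.89 × (40 − 60) = 42.2 → 42%

(49, 41, 42)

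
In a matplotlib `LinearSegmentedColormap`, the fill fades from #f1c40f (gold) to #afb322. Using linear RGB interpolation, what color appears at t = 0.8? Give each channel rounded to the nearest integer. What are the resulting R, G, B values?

(188, 182, 30)

#f1c40f → (241, 196, 15); #afb322 → (175, 179, 34).
R = 241 + 0.8 × (175 − 241) = 241 + 0.8 × -66 = 188.2 → 188
G = 196 + 0.8 × (179 − 196) = 196 + 0.8 × -17 = 182.4 → 182
B = 15 + 0.8 × (34 − 15) = 15 + 0.8 × 19 = 30.2 → 30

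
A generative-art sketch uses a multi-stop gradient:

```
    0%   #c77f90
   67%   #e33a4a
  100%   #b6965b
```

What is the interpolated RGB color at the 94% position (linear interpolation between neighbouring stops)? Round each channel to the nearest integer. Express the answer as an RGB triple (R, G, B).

(190, 133, 88)

94% lies between the 67% and 100% stops, so the local fraction is t = (94 − 67)/(100 − 67) = 27/33 ≈ 0.8182.
#e33a4a → (227, 58, 74); #b6965b → (182, 150, 91).
R = 227 + 0.8182 × (182 − 227) = 190.181 → 190
G = 58 + 0.8182 × (150 − 58) = 133.274 → 133
B = 74 + 0.8182 × (91 − 74) = 87.909 → 88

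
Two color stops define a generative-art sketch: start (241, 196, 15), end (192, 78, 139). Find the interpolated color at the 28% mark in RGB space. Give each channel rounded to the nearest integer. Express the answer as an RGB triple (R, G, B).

(227, 163, 50)

28% corresponds to t = 0.28.
R = 241 + 0.28 × (192 − 241) = 241 + 0.28 × -49 = 227.28 → 227
G = 196 + 0.28 × (78 − 196) = 196 + 0.28 × -118 = 162.96 → 163
B = 15 + 0.28 × (139 − 15) = 15 + 0.28 × 124 = 49.72 → 50
So the blended color is (227, 163, 50), about #e3a332.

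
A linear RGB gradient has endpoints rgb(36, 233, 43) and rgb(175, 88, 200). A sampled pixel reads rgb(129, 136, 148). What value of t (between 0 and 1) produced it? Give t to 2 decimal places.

Invert the lerp on the B channel (largest span, 157): t = (148 − 43) / (200 − 43) = 105/157 = 0.66879.
Check on R: (129 − 36)/(175 − 36) = 0.6691 ✓

0.67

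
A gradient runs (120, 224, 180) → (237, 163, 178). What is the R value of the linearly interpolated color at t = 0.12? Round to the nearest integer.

R = 120 + 0.12 × (237 − 120) = 134.04 → 134

134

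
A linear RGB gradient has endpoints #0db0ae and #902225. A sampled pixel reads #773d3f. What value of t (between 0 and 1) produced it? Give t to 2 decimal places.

Invert the lerp on the G channel (largest span, 142): t = (61 − 176) / (34 − 176) = -115/-142 = 0.80986.
Check on R: (119 − 13)/(144 − 13) = 0.8092 ✓

0.81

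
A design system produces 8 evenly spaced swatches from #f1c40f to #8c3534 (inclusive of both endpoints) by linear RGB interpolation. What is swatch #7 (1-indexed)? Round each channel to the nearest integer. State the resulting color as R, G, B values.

With 8 swatches and endpoints inclusive, swatch 7 sits at t = (7 − 1)/(8 − 1) = 6/7 ≈ 0.8571.
#f1c40f → (241, 196, 15); #8c3534 → (140, 53, 52).
R = 241 + 0.8571 × (140 − 241) = 154.433 → 154
G = 196 + 0.8571 × (53 − 196) = 73.435 → 73
B = 15 + 0.8571 × (52 − 15) = 46.713 → 47

(154, 73, 47)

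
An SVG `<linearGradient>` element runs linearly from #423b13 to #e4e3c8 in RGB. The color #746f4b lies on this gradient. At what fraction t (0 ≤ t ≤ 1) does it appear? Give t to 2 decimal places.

0.31

Invert the lerp on the B channel (largest span, 181): t = (75 − 19) / (200 − 19) = 56/181 = 0.30939.
Check on R: (116 − 66)/(228 − 66) = 0.3086 ✓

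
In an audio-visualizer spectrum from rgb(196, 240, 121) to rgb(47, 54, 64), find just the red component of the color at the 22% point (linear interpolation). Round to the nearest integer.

R = 196 + 0.22 × (47 − 196) = 163.22 → 163

163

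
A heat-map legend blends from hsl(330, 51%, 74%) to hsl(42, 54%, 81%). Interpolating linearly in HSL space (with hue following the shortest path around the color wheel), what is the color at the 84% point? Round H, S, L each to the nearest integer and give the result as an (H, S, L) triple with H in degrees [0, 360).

(30, 54, 80)

Hue: 42 − 330 = -288°, but |-288| > 180 so the shorter arc goes the other way: Δh = -288 + 360 = 72°.
H = 330 + 0.84 × (72) = 390.48 → 390 → 390 mod 360 = 30°
S = 51 + 0.84 × (54 − 51) = 53.52 → 54%
L = 74 + 0.84 × (81 − 74) = 79.88 → 80%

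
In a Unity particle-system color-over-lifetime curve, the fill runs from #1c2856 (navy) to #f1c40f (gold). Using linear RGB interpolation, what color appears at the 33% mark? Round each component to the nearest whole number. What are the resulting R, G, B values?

(98, 91, 63)

#1c2856 → (28, 40, 86); #f1c40f → (241, 196, 15).
33% corresponds to t = 0.33.
R = 28 + 0.33 × (241 − 28) = 28 + 0.33 × 213 = 98.29 → 98
G = 40 + 0.33 × (196 − 40) = 40 + 0.33 × 156 = 91.48 → 91
B = 86 + 0.33 × (15 − 86) = 86 + 0.33 × -71 = 62.57 → 63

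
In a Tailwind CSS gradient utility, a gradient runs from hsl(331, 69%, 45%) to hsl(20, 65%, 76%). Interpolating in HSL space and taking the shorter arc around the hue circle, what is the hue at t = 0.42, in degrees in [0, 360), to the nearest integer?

Hue: 20 − 331 = -311°, but |-311| > 180 so the shorter arc goes the other way: Δh = -311 + 360 = 49°.
H = 331 + 0.42 × (49) = 351.58 → 352°

352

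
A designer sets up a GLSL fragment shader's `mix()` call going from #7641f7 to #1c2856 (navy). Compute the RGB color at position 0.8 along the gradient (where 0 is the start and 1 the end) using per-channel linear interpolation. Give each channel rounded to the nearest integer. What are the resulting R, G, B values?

#7641f7 → (118, 65, 247); #1c2856 → (28, 40, 86).
R = 118 + 0.8 × (28 − 118) = 118 + 0.8 × -90 = 46 → 46
G = 65 + 0.8 × (40 − 65) = 65 + 0.8 × -25 = 45 → 45
B = 247 + 0.8 × (86 − 247) = 247 + 0.8 × -161 = 118.2 → 118
So the blended color is (46, 45, 118), about #2e2d76.

(46, 45, 118)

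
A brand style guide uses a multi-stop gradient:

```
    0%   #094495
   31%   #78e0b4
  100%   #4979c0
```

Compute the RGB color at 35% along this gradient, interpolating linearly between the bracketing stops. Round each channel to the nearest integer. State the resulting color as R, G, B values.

(117, 218, 181)

35% lies between the 31% and 100% stops, so the local fraction is t = (35 − 31)/(100 − 31) = 4/69 ≈ 0.058.
#78e0b4 → (120, 224, 180); #4979c0 → (73, 121, 192).
R = 120 + 0.058 × (73 − 120) = 117.274 → 117
G = 224 + 0.058 × (121 − 224) = 218.026 → 218
B = 180 + 0.058 × (192 − 180) = 180.696 → 181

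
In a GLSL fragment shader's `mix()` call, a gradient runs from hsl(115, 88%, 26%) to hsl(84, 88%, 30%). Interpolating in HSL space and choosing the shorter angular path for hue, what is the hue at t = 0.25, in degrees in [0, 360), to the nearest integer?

107

Hue arc: Δh = 84 − 115 = -31° (|Δh| ≤ 180, already the shorter path).
H = 115 + 0.25 × (-31) = 107.25 → 107°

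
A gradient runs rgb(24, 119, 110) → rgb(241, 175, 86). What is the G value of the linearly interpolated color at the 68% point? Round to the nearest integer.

157

G = 119 + 0.68 × (175 − 119) = 157.08 → 157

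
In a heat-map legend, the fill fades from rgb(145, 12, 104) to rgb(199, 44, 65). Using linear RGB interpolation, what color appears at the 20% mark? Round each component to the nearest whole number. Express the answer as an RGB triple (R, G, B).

20% corresponds to t = 0.2.
R = 145 + 0.2 × (199 − 145) = 145 + 0.2 × 54 = 155.8 → 156
G = 12 + 0.2 × (44 − 12) = 12 + 0.2 × 32 = 18.4 → 18
B = 104 + 0.2 × (65 − 104) = 104 + 0.2 × -39 = 96.2 → 96

(156, 18, 96)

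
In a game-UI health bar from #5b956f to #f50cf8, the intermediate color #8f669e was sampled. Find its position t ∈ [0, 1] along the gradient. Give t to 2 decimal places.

Invert the lerp on the R channel (largest span, 154): t = (143 − 91) / (245 − 91) = 52/154 = 0.33766.
Check on G: (102 − 149)/(12 − 149) = 0.3431 ✓

0.34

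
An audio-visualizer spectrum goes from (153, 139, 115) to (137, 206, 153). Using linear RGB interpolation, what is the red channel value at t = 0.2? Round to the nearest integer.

R = 153 + 0.2 × (137 − 153) = 149.8 → 150

150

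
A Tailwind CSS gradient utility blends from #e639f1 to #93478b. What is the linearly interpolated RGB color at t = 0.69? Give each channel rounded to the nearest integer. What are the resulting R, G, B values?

#e639f1 → (230, 57, 241); #93478b → (147, 71, 139).
R = 230 + 0.69 × (147 − 230) = 230 + 0.69 × -83 = 172.73 → 173
G = 57 + 0.69 × (71 − 57) = 57 + 0.69 × 14 = 66.66 → 67
B = 241 + 0.69 × (139 − 241) = 241 + 0.69 × -102 = 170.62 → 171

(173, 67, 171)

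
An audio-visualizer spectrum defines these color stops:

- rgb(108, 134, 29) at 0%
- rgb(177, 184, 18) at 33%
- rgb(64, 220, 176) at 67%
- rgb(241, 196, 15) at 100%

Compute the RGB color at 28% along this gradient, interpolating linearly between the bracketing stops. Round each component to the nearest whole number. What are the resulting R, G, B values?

28% lies between the 0% and 33% stops, so the local fraction is t = (28 − 0)/(33 − 0) = 28/33 ≈ 0.8485.
R = 108 + 0.8485 × (177 − 108) = 166.547 → 167
G = 134 + 0.8485 × (184 − 134) = 176.425 → 176
B = 29 + 0.8485 × (18 − 29) = 19.666 → 20

(167, 176, 20)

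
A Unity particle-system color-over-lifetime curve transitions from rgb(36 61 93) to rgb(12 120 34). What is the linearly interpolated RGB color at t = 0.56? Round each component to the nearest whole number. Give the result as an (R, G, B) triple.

(23, 94, 60)

R = 36 + 0.56 × (12 − 36) = 36 + 0.56 × -24 = 22.56 → 23
G = 61 + 0.56 × (120 − 61) = 61 + 0.56 × 59 = 94.04 → 94
B = 93 + 0.56 × (34 − 93) = 93 + 0.56 × -59 = 59.96 → 60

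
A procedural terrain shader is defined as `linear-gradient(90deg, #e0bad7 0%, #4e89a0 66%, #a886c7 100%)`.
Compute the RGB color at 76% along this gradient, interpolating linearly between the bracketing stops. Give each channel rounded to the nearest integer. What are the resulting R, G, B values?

(104, 136, 171)

76% lies between the 66% and 100% stops, so the local fraction is t = (76 − 66)/(100 − 66) = 10/34 ≈ 0.2941.
#4e89a0 → (78, 137, 160); #a886c7 → (168, 134, 199).
R = 78 + 0.2941 × (168 − 78) = 104.469 → 104
G = 137 + 0.2941 × (134 − 137) = 136.118 → 136
B = 160 + 0.2941 × (199 − 160) = 171.47 → 171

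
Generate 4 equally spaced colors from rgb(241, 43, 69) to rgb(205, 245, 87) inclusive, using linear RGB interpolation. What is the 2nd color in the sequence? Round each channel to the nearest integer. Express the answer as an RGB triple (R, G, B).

With 4 swatches and endpoints inclusive, swatch 2 sits at t = (2 − 1)/(4 − 1) = 1/3 ≈ 0.3333.
R = 241 + 0.3333 × (205 − 241) = 229.001 → 229
G = 43 + 0.3333 × (245 − 43) = 110.327 → 110
B = 69 + 0.3333 × (87 − 69) = 74.999 → 75

(229, 110, 75)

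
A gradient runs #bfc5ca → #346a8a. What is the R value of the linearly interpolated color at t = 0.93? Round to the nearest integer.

R₁ = 191 (from #bfc5ca), R₂ = 52 (from #346a8a).
R = 191 + 0.93 × (52 − 191) = 61.73 → 62

62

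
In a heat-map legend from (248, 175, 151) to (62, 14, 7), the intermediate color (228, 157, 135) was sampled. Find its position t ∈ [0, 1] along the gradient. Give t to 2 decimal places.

Invert the lerp on the R channel (largest span, 186): t = (228 − 248) / (62 − 248) = -20/-186 = 0.10753.
Check on G: (157 − 175)/(14 − 175) = 0.1118 ✓

0.11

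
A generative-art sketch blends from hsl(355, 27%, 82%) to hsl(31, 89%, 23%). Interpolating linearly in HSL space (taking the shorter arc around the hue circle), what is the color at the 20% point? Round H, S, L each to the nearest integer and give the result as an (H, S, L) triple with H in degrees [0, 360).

Hue: 31 − 355 = -324°, but |-324| > 180 so the shorter arc goes the other way: Δh = -324 + 360 = 36°.
H = 355 + 0.2 × (36) = 362.2 → 362 → 362 mod 360 = 2°
S = 27 + 0.2 × (89 − 27) = 39.4 → 39%
L = 82 + 0.2 × (23 − 82) = 70.2 → 70%

(2, 39, 70)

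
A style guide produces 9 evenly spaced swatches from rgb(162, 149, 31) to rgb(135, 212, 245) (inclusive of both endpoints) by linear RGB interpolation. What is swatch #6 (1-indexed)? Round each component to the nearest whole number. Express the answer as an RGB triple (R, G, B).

With 9 swatches and endpoints inclusive, swatch 6 sits at t = (6 − 1)/(9 − 1) = 5/8 ≈ 0.625.
R = 162 + 0.625 × (135 − 162) = 145.125 → 145
G = 149 + 0.625 × (212 − 149) = 188.375 → 188
B = 31 + 0.625 × (245 − 31) = 164.75 → 165

(145, 188, 165)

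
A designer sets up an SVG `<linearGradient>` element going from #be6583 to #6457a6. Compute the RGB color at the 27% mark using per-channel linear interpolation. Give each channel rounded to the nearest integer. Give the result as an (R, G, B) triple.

#be6583 → (190, 101, 131); #6457a6 → (100, 87, 166).
27% corresponds to t = 0.27.
R = 190 + 0.27 × (100 − 190) = 190 + 0.27 × -90 = 165.7 → 166
G = 101 + 0.27 × (87 − 101) = 101 + 0.27 × -14 = 97.22 → 97
B = 131 + 0.27 × (166 − 131) = 131 + 0.27 × 35 = 140.45 → 140

(166, 97, 140)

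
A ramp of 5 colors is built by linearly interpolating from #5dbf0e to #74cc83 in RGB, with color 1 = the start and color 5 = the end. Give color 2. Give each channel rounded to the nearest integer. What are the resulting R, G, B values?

(99, 194, 43)

With 5 swatches and endpoints inclusive, swatch 2 sits at t = (2 − 1)/(5 − 1) = 1/4 ≈ 0.25.
#5dbf0e → (93, 191, 14); #74cc83 → (116, 204, 131).
R = 93 + 0.25 × (116 − 93) = 98.75 → 99
G = 191 + 0.25 × (204 − 191) = 194.25 → 194
B = 14 + 0.25 × (131 − 14) = 43.25 → 43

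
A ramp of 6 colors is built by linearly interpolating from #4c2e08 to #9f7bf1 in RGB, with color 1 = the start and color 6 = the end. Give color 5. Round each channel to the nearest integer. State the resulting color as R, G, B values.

With 6 swatches and endpoints inclusive, swatch 5 sits at t = (5 − 1)/(6 − 1) = 4/5 ≈ 0.8.
#4c2e08 → (76, 46, 8); #9f7bf1 → (159, 123, 241).
R = 76 + 0.8 × (159 − 76) = 142.4 → 142
G = 46 + 0.8 × (123 − 46) = 107.6 → 108
B = 8 + 0.8 × (241 − 8) = 194.4 → 194

(142, 108, 194)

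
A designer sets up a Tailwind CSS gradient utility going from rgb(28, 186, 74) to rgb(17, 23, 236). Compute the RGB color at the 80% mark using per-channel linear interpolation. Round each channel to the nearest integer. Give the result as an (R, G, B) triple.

80% corresponds to t = 0.8.
R = 28 + 0.8 × (17 − 28) = 28 + 0.8 × -11 = 19.2 → 19
G = 186 + 0.8 × (23 − 186) = 186 + 0.8 × -163 = 55.6 → 56
B = 74 + 0.8 × (236 − 74) = 74 + 0.8 × 162 = 203.6 → 204

(19, 56, 204)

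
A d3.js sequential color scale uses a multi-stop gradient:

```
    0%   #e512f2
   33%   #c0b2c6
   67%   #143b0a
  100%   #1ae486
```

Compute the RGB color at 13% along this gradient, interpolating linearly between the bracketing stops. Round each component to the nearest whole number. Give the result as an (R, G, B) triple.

(214, 81, 225)

13% lies between the 0% and 33% stops, so the local fraction is t = (13 − 0)/(33 − 0) = 13/33 ≈ 0.3939.
#e512f2 → (229, 18, 242); #c0b2c6 → (192, 178, 198).
R = 229 + 0.3939 × (192 − 229) = 214.426 → 214
G = 18 + 0.3939 × (178 − 18) = 81.024 → 81
B = 242 + 0.3939 × (198 − 242) = 224.668 → 225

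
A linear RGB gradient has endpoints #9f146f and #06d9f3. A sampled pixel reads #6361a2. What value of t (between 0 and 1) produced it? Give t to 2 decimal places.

0.39

Invert the lerp on the G channel (largest span, 197): t = (97 − 20) / (217 − 20) = 77/197 = 0.39086.
Check on R: (99 − 159)/(6 − 159) = 0.3922 ✓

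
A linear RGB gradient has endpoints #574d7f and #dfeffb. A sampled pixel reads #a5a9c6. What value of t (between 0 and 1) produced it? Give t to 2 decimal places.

Invert the lerp on the G channel (largest span, 162): t = (169 − 77) / (239 − 77) = 92/162 = 0.5679.
Check on R: (165 − 87)/(223 − 87) = 0.5735 ✓

0.57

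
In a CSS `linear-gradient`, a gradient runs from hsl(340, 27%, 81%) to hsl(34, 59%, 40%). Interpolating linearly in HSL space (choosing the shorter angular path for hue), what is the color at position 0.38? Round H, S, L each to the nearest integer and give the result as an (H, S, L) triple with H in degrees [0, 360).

Hue: 34 − 340 = -306°, but |-306| > 180 so the shorter arc goes the other way: Δh = -306 + 360 = 54°.
H = 340 + 0.38 × (54) = 360.52 → 361 → 361 mod 360 = 1°
S = 27 + 0.38 × (59 − 27) = 39.16 → 39%
L = 81 + 0.38 × (40 − 81) = 65.42 → 65%

(1, 39, 65)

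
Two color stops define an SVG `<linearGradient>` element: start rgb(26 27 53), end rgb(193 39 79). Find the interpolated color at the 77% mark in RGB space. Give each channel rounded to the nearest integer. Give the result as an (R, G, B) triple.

(155, 36, 73)

77% corresponds to t = 0.77.
R = 26 + 0.77 × (193 − 26) = 26 + 0.77 × 167 = 154.59 → 155
G = 27 + 0.77 × (39 − 27) = 27 + 0.77 × 12 = 36.24 → 36
B = 53 + 0.77 × (79 − 53) = 53 + 0.77 × 26 = 73.02 → 73
So the blended color is (155, 36, 73), about #9b2449.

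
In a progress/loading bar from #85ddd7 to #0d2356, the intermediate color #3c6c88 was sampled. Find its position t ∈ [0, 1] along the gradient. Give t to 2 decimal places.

0.61

Invert the lerp on the G channel (largest span, 186): t = (108 − 221) / (35 − 221) = -113/-186 = 0.60753.
Check on R: (60 − 133)/(13 − 133) = 0.6083 ✓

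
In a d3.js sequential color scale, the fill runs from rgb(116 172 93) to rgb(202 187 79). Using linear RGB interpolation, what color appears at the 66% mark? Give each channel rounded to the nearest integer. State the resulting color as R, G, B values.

(173, 182, 84)

66% corresponds to t = 0.66.
R = 116 + 0.66 × (202 − 116) = 116 + 0.66 × 86 = 172.76 → 173
G = 172 + 0.66 × (187 − 172) = 172 + 0.66 × 15 = 181.9 → 182
B = 93 + 0.66 × (79 − 93) = 93 + 0.66 × -14 = 83.76 → 84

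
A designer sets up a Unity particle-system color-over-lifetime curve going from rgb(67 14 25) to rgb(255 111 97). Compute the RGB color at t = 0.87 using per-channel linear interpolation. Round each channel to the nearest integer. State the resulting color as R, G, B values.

R = 67 + 0.87 × (255 − 67) = 67 + 0.87 × 188 = 230.56 → 231
G = 14 + 0.87 × (111 − 14) = 14 + 0.87 × 97 = 98.39 → 98
B = 25 + 0.87 × (97 − 25) = 25 + 0.87 × 72 = 87.64 → 88
So the blended color is (231, 98, 88), about #e76258.

(231, 98, 88)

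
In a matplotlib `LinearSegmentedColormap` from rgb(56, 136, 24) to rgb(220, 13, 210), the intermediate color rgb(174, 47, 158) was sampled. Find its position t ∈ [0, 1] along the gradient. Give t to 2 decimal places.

Invert the lerp on the B channel (largest span, 186): t = (158 − 24) / (210 − 24) = 134/186 = 0.72043.
Check on R: (174 − 56)/(220 − 56) = 0.7195 ✓

0.72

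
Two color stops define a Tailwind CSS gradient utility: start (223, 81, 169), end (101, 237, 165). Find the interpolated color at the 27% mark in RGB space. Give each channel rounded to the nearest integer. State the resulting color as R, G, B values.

(190, 123, 168)

27% corresponds to t = 0.27.
R = 223 + 0.27 × (101 − 223) = 223 + 0.27 × -122 = 190.06 → 190
G = 81 + 0.27 × (237 − 81) = 81 + 0.27 × 156 = 123.12 → 123
B = 169 + 0.27 × (165 − 169) = 169 + 0.27 × -4 = 167.92 → 168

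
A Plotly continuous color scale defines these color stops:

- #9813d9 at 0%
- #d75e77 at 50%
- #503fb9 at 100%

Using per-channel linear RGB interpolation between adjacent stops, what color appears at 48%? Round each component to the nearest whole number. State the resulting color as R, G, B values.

(212, 91, 123)

48% lies between the 0% and 50% stops, so the local fraction is t = (48 − 0)/(50 − 0) = 48/50 ≈ 0.96.
#9813d9 → (152, 19, 217); #d75e77 → (215, 94, 119).
R = 152 + 0.96 × (215 − 152) = 212.48 → 212
G = 19 + 0.96 × (94 − 19) = 91 → 91
B = 217 + 0.96 × (119 − 217) = 122.92 → 123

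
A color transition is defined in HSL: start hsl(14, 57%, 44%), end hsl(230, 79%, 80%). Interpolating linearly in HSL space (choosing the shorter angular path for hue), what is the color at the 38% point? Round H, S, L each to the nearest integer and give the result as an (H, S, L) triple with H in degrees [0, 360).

Hue: 230 − 14 = 216°, but |216| > 180 so the shorter arc goes the other way: Δh = 216 − 360 = -144°.
H = 14 + 0.38 × (-144) = -40.72 → -41 → -41 mod 360 = 319°
S = 57 + 0.38 × (79 − 57) = 65.36 → 65%
L = 44 + 0.38 × (80 − 44) = 57.68 → 58%

(319, 65, 58)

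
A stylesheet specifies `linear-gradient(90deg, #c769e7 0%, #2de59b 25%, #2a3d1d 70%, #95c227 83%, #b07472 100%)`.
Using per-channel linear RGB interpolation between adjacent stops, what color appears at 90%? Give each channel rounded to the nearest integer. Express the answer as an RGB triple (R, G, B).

90% lies between the 83% and 100% stops, so the local fraction is t = (90 − 83)/(100 − 83) = 7/17 ≈ 0.4118.
#95c227 → (149, 194, 39); #b07472 → (176, 116, 114).
R = 149 + 0.4118 × (176 − 149) = 160.119 → 160
G = 194 + 0.4118 × (116 − 194) = 161.88 → 162
B = 39 + 0.4118 × (114 − 39) = 69.885 → 70

(160, 162, 70)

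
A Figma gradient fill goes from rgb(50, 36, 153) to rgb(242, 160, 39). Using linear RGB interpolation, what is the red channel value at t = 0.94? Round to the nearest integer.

R = 50 + 0.94 × (242 − 50) = 230.48 → 230

230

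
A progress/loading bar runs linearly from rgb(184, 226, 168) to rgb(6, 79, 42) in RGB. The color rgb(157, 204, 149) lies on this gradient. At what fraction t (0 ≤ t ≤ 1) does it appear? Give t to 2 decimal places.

Invert the lerp on the R channel (largest span, 178): t = (157 − 184) / (6 − 184) = -27/-178 = 0.15169.
Check on G: (204 − 226)/(79 − 226) = 0.1497 ✓

0.15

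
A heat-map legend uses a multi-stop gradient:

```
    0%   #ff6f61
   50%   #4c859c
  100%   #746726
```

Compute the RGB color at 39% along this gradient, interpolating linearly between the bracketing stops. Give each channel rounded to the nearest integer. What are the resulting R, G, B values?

(115, 128, 143)

39% lies between the 0% and 50% stops, so the local fraction is t = (39 − 0)/(50 − 0) = 39/50 ≈ 0.78.
#ff6f61 → (255, 111, 97); #4c859c → (76, 133, 156).
R = 255 + 0.78 × (76 − 255) = 115.38 → 115
G = 111 + 0.78 × (133 − 111) = 128.16 → 128
B = 97 + 0.78 × (156 − 97) = 143.02 → 143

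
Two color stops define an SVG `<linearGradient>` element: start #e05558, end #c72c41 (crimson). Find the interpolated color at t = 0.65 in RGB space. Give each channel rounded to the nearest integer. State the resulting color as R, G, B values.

(208, 58, 73)

#e05558 → (224, 85, 88); #c72c41 → (199, 44, 65).
R = 224 + 0.65 × (199 − 224) = 224 + 0.65 × -25 = 207.75 → 208
G = 85 + 0.65 × (44 − 85) = 85 + 0.65 × -41 = 58.35 → 58
B = 88 + 0.65 × (65 − 88) = 88 + 0.65 × -23 = 73.05 → 73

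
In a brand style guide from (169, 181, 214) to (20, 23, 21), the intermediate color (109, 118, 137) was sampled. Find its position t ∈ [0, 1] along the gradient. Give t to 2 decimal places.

Invert the lerp on the B channel (largest span, 193): t = (137 − 214) / (21 − 214) = -77/-193 = 0.39896.
Check on R: (109 − 169)/(20 − 169) = 0.4027 ✓

0.40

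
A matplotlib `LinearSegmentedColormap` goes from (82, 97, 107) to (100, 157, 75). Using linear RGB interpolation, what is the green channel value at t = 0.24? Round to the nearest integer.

G = 97 + 0.24 × (157 − 97) = 111.4 → 111

111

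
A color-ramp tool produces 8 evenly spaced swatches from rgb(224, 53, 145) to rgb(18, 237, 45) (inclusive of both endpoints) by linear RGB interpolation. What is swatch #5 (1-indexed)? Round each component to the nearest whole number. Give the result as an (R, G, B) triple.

With 8 swatches and endpoints inclusive, swatch 5 sits at t = (5 − 1)/(8 − 1) = 4/7 ≈ 0.5714.
R = 224 + 0.5714 × (18 − 224) = 106.292 → 106
G = 53 + 0.5714 × (237 − 53) = 158.138 → 158
B = 145 + 0.5714 × (45 − 145) = 87.86 → 88

(106, 158, 88)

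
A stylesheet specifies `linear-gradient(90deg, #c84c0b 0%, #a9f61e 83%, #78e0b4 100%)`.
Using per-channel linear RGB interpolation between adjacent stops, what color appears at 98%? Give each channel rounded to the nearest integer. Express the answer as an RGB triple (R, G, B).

(126, 227, 162)

98% lies between the 83% and 100% stops, so the local fraction is t = (98 − 83)/(100 − 83) = 15/17 ≈ 0.8824.
#a9f61e → (169, 246, 30); #78e0b4 → (120, 224, 180).
R = 169 + 0.8824 × (120 − 169) = 125.762 → 126
G = 246 + 0.8824 × (224 − 246) = 226.587 → 227
B = 30 + 0.8824 × (180 − 30) = 162.36 → 162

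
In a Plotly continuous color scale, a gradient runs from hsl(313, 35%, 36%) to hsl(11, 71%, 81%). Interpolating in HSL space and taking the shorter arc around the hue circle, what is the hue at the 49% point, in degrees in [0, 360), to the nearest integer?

Hue: 11 − 313 = -302°, but |-302| > 180 so the shorter arc goes the other way: Δh = -302 + 360 = 58°.
H = 313 + 0.49 × (58) = 341.42 → 341°

341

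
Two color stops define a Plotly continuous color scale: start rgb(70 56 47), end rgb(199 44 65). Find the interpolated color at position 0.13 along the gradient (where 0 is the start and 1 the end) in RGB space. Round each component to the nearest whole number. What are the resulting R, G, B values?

(87, 54, 49)

R = 70 + 0.13 × (199 − 70) = 70 + 0.13 × 129 = 86.77 → 87
G = 56 + 0.13 × (44 − 56) = 56 + 0.13 × -12 = 54.44 → 54
B = 47 + 0.13 × (65 − 47) = 47 + 0.13 × 18 = 49.34 → 49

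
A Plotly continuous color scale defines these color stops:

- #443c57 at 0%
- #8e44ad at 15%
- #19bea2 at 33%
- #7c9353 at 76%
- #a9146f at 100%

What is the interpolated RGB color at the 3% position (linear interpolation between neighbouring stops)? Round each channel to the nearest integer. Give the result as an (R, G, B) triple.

3% lies between the 0% and 15% stops, so the local fraction is t = (3 − 0)/(15 − 0) = 3/15 ≈ 0.2.
#443c57 → (68, 60, 87); #8e44ad → (142, 68, 173).
R = 68 + 0.2 × (142 − 68) = 82.8 → 83
G = 60 + 0.2 × (68 − 60) = 61.6 → 62
B = 87 + 0.2 × (173 − 87) = 104.2 → 104

(83, 62, 104)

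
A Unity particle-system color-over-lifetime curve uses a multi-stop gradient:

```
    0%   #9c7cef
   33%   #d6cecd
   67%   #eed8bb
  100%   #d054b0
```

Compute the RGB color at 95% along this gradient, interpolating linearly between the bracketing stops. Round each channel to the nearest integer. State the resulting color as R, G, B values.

(213, 104, 178)

95% lies between the 67% and 100% stops, so the local fraction is t = (95 − 67)/(100 − 67) = 28/33 ≈ 0.8485.
#eed8bb → (238, 216, 187); #d054b0 → (208, 84, 176).
R = 238 + 0.8485 × (208 − 238) = 212.545 → 213
G = 216 + 0.8485 × (84 − 216) = 103.998 → 104
B = 187 + 0.8485 × (176 − 187) = 177.666 → 178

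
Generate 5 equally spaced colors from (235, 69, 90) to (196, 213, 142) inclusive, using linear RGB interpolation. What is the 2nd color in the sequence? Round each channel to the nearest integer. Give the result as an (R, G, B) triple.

(225, 105, 103)

With 5 swatches and endpoints inclusive, swatch 2 sits at t = (2 − 1)/(5 − 1) = 1/4 ≈ 0.25.
R = 235 + 0.25 × (196 − 235) = 225.25 → 225
G = 69 + 0.25 × (213 − 69) = 105 → 105
B = 90 + 0.25 × (142 − 90) = 103 → 103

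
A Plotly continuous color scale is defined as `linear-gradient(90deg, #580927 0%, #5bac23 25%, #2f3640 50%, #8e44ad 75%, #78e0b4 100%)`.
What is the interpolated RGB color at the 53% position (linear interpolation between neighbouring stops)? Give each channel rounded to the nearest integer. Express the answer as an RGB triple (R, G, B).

(58, 56, 77)

53% lies between the 50% and 75% stops, so the local fraction is t = (53 − 50)/(75 − 50) = 3/25 ≈ 0.12.
#2f3640 → (47, 54, 64); #8e44ad → (142, 68, 173).
R = 47 + 0.12 × (142 − 47) = 58.4 → 58
G = 54 + 0.12 × (68 − 54) = 55.68 → 56
B = 64 + 0.12 × (173 − 64) = 77.08 → 77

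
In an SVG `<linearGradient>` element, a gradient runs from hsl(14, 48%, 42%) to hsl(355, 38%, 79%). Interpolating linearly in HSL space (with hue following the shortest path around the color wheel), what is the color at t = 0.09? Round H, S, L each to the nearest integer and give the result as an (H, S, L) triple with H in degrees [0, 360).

Hue: 355 − 14 = 341°, but |341| > 180 so the shorter arc goes the other way: Δh = 341 − 360 = -19°.
H = 14 + 0.09 × (-19) = 12.29 → 12°
S = 48 + 0.09 × (38 − 48) = 47.1 → 47%
L = 42 + 0.09 × (79 − 42) = 45.33 → 45%

(12, 47, 45)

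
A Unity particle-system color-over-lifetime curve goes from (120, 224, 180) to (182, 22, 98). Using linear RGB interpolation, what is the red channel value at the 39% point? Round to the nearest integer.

144

R = 120 + 0.39 × (182 − 120) = 144.18 → 144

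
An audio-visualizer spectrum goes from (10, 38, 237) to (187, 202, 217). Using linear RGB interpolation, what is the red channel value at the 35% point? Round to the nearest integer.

R = 10 + 0.35 × (187 − 10) = 71.95 → 72

72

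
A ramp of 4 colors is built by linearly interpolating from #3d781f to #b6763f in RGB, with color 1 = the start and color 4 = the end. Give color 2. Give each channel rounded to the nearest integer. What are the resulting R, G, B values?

(101, 119, 42)

With 4 swatches and endpoints inclusive, swatch 2 sits at t = (2 − 1)/(4 − 1) = 1/3 ≈ 0.3333.
#3d781f → (61, 120, 31); #b6763f → (182, 118, 63).
R = 61 + 0.3333 × (182 − 61) = 101.329 → 101
G = 120 + 0.3333 × (118 − 120) = 119.333 → 119
B = 31 + 0.3333 × (63 − 31) = 41.666 → 42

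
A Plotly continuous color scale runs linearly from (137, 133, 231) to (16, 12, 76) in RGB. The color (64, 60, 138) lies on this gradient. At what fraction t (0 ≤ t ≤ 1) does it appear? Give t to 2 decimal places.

0.60

Invert the lerp on the B channel (largest span, 155): t = (138 − 231) / (76 − 231) = -93/-155 = 0.6.
Check on R: (64 − 137)/(16 − 137) = 0.6033 ✓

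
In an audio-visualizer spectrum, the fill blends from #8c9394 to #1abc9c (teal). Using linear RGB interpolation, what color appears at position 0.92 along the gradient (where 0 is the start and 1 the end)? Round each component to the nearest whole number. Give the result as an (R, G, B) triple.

(35, 185, 155)

#8c9394 → (140, 147, 148); #1abc9c → (26, 188, 156).
R = 140 + 0.92 × (26 − 140) = 140 + 0.92 × -114 = 35.12 → 35
G = 147 + 0.92 × (188 − 147) = 147 + 0.92 × 41 = 184.72 → 185
B = 148 + 0.92 × (156 − 148) = 148 + 0.92 × 8 = 155.36 → 155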